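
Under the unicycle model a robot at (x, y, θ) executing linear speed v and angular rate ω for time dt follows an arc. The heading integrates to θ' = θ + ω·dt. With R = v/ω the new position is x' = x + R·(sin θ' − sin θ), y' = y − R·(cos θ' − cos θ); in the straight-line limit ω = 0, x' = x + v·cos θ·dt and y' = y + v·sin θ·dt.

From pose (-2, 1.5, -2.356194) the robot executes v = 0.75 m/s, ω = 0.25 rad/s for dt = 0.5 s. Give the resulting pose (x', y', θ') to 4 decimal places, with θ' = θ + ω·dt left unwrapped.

θ' = -2.3562 + 0.25·0.5 = -2.2312
R = v/ω = 0.75/0.25 = 3.0000
x' = -2 + 3.0000·(sin -2.2312 − sin -2.3562) = -2.2479
y' = 1.5 − 3.0000·(cos -2.2312 − cos -2.3562) = 1.2190

(-2.2479, 1.2190, -2.2312)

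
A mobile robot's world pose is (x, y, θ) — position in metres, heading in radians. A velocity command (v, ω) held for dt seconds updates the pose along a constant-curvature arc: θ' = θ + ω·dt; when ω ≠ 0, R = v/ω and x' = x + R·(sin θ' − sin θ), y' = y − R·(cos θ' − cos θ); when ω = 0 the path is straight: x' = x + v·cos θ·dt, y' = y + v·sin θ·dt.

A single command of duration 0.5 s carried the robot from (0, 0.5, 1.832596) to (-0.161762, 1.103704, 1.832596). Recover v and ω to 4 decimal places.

v = 1.2500, ω = 0.0000

Δθ = 1.832596 − 1.832596 = 0.000000
ω = Δθ/dt = 0.000000/0.5 = 0.0000
ω = 0 → v = (Δx·cos θ + Δy·sin θ)/dt = 1.2500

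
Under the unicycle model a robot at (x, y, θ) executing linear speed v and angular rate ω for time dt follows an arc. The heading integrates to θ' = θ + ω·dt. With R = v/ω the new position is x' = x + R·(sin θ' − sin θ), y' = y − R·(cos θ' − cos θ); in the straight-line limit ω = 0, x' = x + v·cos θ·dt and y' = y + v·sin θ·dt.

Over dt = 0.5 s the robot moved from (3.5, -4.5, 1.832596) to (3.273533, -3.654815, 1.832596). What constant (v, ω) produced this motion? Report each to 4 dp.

v = 1.7500, ω = 0.0000

Δθ = 1.832596 − 1.832596 = 0.000000
ω = Δθ/dt = 0.000000/0.5 = 0.0000
ω = 0 → v = (Δx·cos θ + Δy·sin θ)/dt = 1.7500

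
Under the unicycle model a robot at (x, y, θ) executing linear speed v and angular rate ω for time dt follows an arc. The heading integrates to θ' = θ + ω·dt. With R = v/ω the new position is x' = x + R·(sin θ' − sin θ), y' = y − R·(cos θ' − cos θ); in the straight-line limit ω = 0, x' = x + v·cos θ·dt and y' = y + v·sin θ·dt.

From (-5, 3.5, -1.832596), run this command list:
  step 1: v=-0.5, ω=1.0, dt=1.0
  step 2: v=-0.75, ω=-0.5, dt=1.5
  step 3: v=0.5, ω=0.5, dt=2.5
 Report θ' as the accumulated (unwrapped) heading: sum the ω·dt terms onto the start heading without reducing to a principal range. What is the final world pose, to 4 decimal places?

(-4.8301, 4.0360, -0.3326)

step 1: θ'=-0.8326 (R=-0.5000) → pose (-5.1131, 3.9659, -0.8326)
step 2: θ'=-1.5826 (R=1.5000) → pose (-5.5035, 4.9930, -1.5826)
step 3: θ'=-0.3326 (R=1.0000) → pose (-4.8301, 4.0360, -0.3326)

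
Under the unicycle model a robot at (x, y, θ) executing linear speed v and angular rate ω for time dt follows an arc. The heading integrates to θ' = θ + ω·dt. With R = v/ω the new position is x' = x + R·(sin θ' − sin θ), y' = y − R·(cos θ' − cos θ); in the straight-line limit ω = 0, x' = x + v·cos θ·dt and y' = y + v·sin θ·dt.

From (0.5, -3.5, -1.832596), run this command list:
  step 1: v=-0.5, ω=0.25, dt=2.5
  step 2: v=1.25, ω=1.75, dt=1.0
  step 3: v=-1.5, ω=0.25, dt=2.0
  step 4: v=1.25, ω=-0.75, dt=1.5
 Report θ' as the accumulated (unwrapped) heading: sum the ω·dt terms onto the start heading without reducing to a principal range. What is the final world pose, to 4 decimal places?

(0.9664, -3.9230, -0.0826)

step 1: θ'=-1.2076 (R=-2.0000) → pose (0.4377, -2.2718, -1.2076)
step 2: θ'=0.5424 (R=0.7143) → pose (1.4741, -2.6298, 0.5424)
step 3: θ'=1.0424 (R=-6.0000) → pose (-0.6105, -4.7438, 1.0424)
step 4: θ'=-0.0826 (R=-1.6667) → pose (0.9664, -3.9230, -0.0826)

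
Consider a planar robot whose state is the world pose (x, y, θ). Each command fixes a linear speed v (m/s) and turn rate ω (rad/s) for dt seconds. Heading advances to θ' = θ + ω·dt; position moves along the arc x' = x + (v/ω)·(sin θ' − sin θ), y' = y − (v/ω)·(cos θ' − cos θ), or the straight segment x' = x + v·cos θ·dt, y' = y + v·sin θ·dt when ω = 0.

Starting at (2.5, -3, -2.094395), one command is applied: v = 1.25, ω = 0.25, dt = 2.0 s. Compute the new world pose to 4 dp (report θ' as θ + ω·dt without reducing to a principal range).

θ' = -2.0944 + 0.25·2.0 = -1.5944
R = v/ω = 1.25/0.25 = 5.0000
x' = 2.5 + 5.0000·(sin -1.5944 − sin -2.0944) = 1.8315
y' = -3 − 5.0000·(cos -1.5944 − cos -2.0944) = -5.3820

(1.8315, -5.3820, -1.5944)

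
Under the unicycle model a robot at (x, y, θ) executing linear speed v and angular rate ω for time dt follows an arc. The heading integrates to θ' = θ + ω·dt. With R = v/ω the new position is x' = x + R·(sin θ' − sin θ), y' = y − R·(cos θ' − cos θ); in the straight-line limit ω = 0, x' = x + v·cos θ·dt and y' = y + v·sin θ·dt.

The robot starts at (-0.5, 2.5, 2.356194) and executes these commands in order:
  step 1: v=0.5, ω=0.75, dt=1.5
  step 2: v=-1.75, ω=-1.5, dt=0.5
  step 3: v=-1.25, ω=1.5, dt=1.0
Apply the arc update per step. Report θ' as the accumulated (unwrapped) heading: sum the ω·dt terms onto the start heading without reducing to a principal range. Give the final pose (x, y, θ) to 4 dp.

step 1: θ'=3.4812 (R=0.6667) → pose (-1.1935, 2.6572, 3.4812)
step 2: θ'=2.7312 (R=1.1667) → pose (-0.3394, 2.6269, 2.7312)
step 3: θ'=4.2312 (R=-0.8333) → pose (0.7318, 3.0054, 4.2312)

(0.7318, 3.0054, 4.2312)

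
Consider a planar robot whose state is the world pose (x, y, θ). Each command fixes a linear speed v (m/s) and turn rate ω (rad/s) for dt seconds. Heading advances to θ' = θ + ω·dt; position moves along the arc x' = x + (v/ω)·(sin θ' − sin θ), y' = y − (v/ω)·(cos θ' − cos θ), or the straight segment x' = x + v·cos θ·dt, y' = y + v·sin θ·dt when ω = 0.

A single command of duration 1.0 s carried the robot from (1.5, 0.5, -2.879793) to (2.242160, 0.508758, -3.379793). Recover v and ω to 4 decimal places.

v = -0.7500, ω = -0.5000

Δθ = -3.379793 − -2.879793 = -0.500000
ω = Δθ/dt = -0.500000/1.0 = -0.5000
R = Δx/(sin θ' − sin θ) = 1.5000
v = R·ω = 1.5000·-0.5000 = -0.7500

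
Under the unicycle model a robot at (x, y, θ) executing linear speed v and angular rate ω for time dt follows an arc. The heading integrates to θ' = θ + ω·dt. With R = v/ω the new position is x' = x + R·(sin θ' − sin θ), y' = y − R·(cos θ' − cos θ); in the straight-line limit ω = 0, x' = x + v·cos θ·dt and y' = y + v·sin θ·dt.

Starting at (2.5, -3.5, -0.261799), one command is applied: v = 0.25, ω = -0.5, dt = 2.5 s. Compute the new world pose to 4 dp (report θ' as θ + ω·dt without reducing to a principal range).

θ' = -0.2618 + -0.5·2.5 = -1.5118
R = v/ω = 0.25/-0.5 = -0.5000
x' = 2.5 + -0.5000·(sin -1.5118 − sin -0.2618) = 2.8697
y' = -3.5 − -0.5000·(cos -1.5118 − cos -0.2618) = -3.9535

(2.8697, -3.9535, -1.5118)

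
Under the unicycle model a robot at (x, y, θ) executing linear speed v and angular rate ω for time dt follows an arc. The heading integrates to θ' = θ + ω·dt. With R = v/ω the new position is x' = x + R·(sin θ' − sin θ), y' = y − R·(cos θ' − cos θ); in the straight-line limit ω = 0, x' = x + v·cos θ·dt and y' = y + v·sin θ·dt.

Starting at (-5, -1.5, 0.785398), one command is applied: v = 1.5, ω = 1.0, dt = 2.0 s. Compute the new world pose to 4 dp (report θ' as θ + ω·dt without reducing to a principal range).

θ' = 0.7854 + 1.0·2.0 = 2.7854
R = v/ω = 1.5/1.0 = 1.5000
x' = -5 + 1.5000·(sin 2.7854 − sin 0.7854) = -5.5376
y' = -1.5 − 1.5000·(cos 2.7854 − cos 0.7854) = 0.9665

(-5.5376, 0.9665, 2.7854)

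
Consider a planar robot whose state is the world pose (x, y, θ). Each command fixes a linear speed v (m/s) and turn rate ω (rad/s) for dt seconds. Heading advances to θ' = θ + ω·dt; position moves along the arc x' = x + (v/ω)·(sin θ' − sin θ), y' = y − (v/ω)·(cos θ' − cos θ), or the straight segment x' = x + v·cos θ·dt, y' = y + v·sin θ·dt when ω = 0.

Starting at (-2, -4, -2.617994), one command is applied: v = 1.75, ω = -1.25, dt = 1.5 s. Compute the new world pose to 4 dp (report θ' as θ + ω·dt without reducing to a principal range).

θ' = -2.6180 + -1.25·1.5 = -4.4930
R = v/ω = 1.75/-1.25 = -1.4000
x' = -2 + -1.4000·(sin -4.4930 − sin -2.6180) = -4.0664
y' = -4 − -1.4000·(cos -4.4930 − cos -2.6180) = -3.0923

(-4.0664, -3.0923, -4.4930)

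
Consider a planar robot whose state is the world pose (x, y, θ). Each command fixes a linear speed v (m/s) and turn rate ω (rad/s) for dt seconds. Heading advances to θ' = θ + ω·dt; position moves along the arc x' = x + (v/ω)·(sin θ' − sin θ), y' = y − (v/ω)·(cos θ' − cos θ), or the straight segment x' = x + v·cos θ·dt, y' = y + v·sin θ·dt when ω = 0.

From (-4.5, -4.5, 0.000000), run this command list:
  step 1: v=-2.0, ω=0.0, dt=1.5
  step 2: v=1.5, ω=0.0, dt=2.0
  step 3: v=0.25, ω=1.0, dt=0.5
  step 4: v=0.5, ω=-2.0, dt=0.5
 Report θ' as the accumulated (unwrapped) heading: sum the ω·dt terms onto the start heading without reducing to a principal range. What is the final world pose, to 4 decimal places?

step 1: θ'=0.0000 (straight) → pose (-7.5000, -4.5000, 0.0000)
step 2: θ'=0.0000 (straight) → pose (-4.5000, -4.5000, 0.0000)
step 3: θ'=0.5000 (R=0.2500) → pose (-4.3801, -4.4694, 0.5000)
step 4: θ'=-0.5000 (R=-0.2500) → pose (-4.1404, -4.4694, -0.5000)

(-4.1404, -4.4694, -0.5000)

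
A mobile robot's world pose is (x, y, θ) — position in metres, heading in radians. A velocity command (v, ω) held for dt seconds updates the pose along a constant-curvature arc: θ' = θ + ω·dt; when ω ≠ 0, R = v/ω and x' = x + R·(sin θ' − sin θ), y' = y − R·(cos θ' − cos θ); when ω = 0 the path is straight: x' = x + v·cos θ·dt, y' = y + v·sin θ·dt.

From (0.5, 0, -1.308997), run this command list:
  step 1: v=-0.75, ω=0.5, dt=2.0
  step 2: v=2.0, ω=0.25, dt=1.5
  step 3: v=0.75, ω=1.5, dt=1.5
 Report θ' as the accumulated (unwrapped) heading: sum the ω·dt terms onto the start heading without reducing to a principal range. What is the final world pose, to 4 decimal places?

step 1: θ'=-0.3090 (R=-1.5000) → pose (-0.4927, 1.0407, -0.3090)
step 2: θ'=0.0660 (R=8.0000) → pose (2.4677, 0.6793, 0.0660)
step 3: θ'=2.3160 (R=0.5000) → pose (2.8022, 1.5172, 2.3160)

(2.8022, 1.5172, 2.3160)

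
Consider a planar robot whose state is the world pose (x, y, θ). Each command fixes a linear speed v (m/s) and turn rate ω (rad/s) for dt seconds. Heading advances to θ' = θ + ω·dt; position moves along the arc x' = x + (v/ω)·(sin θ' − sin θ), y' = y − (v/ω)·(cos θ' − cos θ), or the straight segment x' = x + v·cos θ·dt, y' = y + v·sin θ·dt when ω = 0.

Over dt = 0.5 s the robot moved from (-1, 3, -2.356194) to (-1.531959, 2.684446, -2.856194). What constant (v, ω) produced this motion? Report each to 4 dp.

Δθ = -2.856194 − -2.356194 = -0.500000
ω = Δθ/dt = -0.500000/0.5 = -1.0000
R = Δx/(sin θ' − sin θ) = -1.2500
v = R·ω = -1.2500·-1.0000 = 1.2500

v = 1.2500, ω = -1.0000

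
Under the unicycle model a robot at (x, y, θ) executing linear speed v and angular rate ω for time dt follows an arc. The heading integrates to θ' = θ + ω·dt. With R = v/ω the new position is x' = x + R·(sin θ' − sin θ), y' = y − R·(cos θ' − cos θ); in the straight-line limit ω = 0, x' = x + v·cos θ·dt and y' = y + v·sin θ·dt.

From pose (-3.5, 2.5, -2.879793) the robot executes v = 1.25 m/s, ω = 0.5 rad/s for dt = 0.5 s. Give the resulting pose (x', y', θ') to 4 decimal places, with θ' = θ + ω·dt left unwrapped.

(-4.0773, 2.2648, -2.6298)

θ' = -2.8798 + 0.5·0.5 = -2.6298
R = v/ω = 1.25/0.5 = 2.5000
x' = -3.5 + 2.5000·(sin -2.6298 − sin -2.8798) = -4.0773
y' = 2.5 − 2.5000·(cos -2.6298 − cos -2.8798) = 2.2648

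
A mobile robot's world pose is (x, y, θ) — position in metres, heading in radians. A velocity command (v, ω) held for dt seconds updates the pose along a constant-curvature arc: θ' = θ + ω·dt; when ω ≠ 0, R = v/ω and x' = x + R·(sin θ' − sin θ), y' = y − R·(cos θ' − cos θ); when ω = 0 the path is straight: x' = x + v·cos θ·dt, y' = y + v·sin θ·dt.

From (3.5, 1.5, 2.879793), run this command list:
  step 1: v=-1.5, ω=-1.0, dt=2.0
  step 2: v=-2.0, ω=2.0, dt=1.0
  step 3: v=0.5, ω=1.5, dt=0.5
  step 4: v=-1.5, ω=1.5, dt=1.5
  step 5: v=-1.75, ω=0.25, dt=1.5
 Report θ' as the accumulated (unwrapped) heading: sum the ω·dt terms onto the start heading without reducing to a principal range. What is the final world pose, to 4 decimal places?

(1.9113, -0.1737, 6.2548)

step 1: θ'=0.8798 (R=1.5000) → pose (4.2677, -0.9049, 0.8798)
step 2: θ'=2.8798 (R=-1.0000) → pose (4.7795, -2.5081, 2.8798)
step 3: θ'=3.6298 (R=0.3333) → pose (4.5369, -2.5357, 3.6298)
step 4: θ'=5.8798 (R=-1.0000) → pose (4.4604, -0.7328, 5.8798)
step 5: θ'=6.2548 (R=-7.0000) → pose (1.9113, -0.1737, 6.2548)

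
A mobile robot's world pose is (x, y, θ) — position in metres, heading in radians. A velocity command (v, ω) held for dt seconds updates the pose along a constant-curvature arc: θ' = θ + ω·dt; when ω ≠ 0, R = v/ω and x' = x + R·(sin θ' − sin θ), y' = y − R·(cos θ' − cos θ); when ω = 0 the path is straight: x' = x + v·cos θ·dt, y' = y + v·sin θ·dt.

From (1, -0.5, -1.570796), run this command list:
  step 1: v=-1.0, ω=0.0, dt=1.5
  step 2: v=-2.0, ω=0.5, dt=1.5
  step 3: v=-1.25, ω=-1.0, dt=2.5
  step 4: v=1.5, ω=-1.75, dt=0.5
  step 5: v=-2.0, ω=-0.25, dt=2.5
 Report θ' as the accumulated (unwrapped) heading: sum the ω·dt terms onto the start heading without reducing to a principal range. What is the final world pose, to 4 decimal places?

step 1: θ'=-1.5708 (straight) → pose (1.0000, 1.0000, -1.5708)
step 2: θ'=-0.8208 (R=-4.0000) → pose (-0.0732, 3.7266, -0.8208)
step 3: θ'=-3.3208 (R=1.2500) → pose (1.0642, 5.8086, -3.3208)
step 4: θ'=-4.1958 (R=-0.8571) → pose (0.4717, 6.2286, -4.1958)
step 5: θ'=-4.8208 (R=8.0000) → pose (1.4686, 1.4117, -4.8208)

(1.4686, 1.4117, -4.8208)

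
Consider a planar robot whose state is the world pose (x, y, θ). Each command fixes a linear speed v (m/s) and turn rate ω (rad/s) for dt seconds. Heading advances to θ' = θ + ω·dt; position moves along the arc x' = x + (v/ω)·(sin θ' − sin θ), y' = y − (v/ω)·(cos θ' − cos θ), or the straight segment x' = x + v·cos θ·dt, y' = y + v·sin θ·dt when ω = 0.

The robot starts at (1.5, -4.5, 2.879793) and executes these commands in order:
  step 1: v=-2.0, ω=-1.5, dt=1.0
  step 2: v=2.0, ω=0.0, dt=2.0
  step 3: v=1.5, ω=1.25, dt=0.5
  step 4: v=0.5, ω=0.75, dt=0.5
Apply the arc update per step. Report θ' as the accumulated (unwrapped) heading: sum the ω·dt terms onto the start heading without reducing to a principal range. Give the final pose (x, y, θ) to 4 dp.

(2.9892, -1.1793, 2.3798)

step 1: θ'=1.3798 (R=1.3333) → pose (2.4640, -6.0410, 1.3798)
step 2: θ'=1.3798 (straight) → pose (3.2234, -2.1138, 1.3798)
step 3: θ'=2.0048 (R=1.2000) → pose (3.1339, -1.3814, 2.0048)
step 4: θ'=2.3798 (R=0.6667) → pose (2.9892, -1.1793, 2.3798)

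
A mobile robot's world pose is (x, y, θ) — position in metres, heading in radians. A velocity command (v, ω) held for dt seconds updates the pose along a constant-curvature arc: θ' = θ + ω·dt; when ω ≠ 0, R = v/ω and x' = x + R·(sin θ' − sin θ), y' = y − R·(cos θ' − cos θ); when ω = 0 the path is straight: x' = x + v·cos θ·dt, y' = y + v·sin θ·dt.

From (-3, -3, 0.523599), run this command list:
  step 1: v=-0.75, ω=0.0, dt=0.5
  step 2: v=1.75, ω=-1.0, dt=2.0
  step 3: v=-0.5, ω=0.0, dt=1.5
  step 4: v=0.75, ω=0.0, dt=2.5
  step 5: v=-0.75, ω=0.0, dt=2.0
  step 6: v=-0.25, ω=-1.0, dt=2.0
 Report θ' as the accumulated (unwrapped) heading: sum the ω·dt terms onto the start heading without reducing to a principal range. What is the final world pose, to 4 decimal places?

step 1: θ'=0.5236 (straight) → pose (-3.3248, -3.1875, 0.5236)
step 2: θ'=-1.4764 (R=-1.7500) → pose (-0.7076, -4.5381, -1.4764)
step 3: θ'=-1.4764 (straight) → pose (-0.7782, -3.7914, -1.4764)
step 4: θ'=-1.4764 (straight) → pose (-0.6015, -5.6581, -1.4764)
step 5: θ'=-1.4764 (straight) → pose (-0.7429, -4.1648, -1.4764)
step 6: θ'=-3.4764 (R=0.2500) → pose (-0.4119, -3.9051, -3.4764)

(-0.4119, -3.9051, -3.4764)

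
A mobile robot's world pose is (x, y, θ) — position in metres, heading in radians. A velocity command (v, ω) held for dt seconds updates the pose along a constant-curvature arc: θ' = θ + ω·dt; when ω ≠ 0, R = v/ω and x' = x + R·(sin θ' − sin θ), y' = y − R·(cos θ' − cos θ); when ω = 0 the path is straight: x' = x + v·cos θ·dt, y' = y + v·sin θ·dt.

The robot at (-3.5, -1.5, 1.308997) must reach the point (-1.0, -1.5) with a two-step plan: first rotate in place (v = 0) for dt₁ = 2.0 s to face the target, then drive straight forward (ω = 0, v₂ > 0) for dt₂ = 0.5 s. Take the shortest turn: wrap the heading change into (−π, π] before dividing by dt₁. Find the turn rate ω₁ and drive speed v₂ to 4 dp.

ω₁ = -0.6545, v₂ = 5.0000

heading to target = atan2(-1.5−-1.5, -1−-3.5) = 0.0000
Δθ = wrap(0.0000 − 1.3090) = -1.3090; ω₁ = Δθ/dt₁ = -0.6545
distance = √((-1−-3.5)² + (-1.5−-1.5)²) = 2.5000; v₂ = distance/dt₂ = 5.0000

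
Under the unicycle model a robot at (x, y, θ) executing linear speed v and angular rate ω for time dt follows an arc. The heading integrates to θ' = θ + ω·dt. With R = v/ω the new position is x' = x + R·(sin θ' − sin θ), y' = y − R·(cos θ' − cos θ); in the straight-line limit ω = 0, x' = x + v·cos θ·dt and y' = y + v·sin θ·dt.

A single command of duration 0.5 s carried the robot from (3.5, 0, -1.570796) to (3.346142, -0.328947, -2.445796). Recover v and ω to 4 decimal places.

v = 0.7500, ω = -1.7500

Δθ = -2.445796 − -1.570796 = -0.875000
ω = Δθ/dt = -0.875000/0.5 = -1.7500
R = −Δy/(cos θ' − cos θ) = -0.4286
v = R·ω = -0.4286·-1.7500 = 0.7500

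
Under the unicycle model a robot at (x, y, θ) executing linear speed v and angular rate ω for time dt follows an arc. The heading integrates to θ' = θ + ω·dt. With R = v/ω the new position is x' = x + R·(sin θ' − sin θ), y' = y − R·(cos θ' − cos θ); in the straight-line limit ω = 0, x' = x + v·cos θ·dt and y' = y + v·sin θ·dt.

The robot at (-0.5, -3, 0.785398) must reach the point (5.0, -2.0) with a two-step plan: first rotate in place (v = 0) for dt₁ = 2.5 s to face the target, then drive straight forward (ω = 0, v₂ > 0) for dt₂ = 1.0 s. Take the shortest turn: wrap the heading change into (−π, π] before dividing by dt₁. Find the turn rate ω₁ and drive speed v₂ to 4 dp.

heading to target = atan2(-2−-3, 5−-0.5) = 0.1799
Δθ = wrap(0.1799 − 0.7854) = -0.6055; ω₁ = Δθ/dt₁ = -0.2422
distance = √((5−-0.5)² + (-2−-3)²) = 5.5902; v₂ = distance/dt₂ = 5.5902

ω₁ = -0.2422, v₂ = 5.5902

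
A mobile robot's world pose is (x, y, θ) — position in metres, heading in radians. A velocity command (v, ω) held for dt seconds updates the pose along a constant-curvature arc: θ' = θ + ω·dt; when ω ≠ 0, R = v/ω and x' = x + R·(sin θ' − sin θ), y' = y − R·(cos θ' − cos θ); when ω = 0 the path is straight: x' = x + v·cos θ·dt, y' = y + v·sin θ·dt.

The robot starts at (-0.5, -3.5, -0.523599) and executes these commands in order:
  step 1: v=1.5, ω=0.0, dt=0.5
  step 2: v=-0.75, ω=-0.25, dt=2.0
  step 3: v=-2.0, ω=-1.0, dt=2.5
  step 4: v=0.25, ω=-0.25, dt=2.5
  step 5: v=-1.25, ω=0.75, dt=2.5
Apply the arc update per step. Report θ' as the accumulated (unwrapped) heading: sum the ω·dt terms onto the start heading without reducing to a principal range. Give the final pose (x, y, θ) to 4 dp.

(3.7491, 0.2655, -2.2736)

step 1: θ'=-0.5236 (straight) → pose (0.1495, -3.8750, -0.5236)
step 2: θ'=-1.0236 (R=3.0000) → pose (-0.9124, -2.8378, -1.0236)
step 3: θ'=-3.5236 (R=2.0000) → pose (1.5411, 0.0586, -3.5236)
step 4: θ'=-4.1486 (R=-1.0000) → pose (1.0686, 0.4521, -4.1486)
step 5: θ'=-2.2736 (R=-1.6667) → pose (3.7491, 0.2655, -2.2736)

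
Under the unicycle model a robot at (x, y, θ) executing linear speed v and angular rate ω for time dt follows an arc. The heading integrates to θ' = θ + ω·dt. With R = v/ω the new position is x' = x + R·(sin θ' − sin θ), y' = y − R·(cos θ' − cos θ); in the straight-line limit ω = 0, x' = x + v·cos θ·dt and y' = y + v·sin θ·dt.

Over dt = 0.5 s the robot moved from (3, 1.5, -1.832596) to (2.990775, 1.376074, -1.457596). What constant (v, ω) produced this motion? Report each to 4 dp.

v = 0.2500, ω = 0.7500

Δθ = -1.457596 − -1.832596 = 0.375000
ω = Δθ/dt = 0.375000/0.5 = 0.7500
R = −Δy/(cos θ' − cos θ) = 0.3333
v = R·ω = 0.3333·0.7500 = 0.2500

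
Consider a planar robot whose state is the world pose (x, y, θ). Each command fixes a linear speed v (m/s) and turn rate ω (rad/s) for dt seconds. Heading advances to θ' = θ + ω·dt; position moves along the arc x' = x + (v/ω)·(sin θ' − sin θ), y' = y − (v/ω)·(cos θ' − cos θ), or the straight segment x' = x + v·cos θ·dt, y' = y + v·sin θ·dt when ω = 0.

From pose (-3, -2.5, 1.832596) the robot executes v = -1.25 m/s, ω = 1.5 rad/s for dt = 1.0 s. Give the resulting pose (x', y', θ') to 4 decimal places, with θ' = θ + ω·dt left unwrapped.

(-2.0369, -3.1025, 3.3326)

θ' = 1.8326 + 1.5·1.0 = 3.3326
R = v/ω = -1.25/1.5 = -0.8333
x' = -3 + -0.8333·(sin 3.3326 − sin 1.8326) = -2.0369
y' = -2.5 − -0.8333·(cos 3.3326 − cos 1.8326) = -3.1025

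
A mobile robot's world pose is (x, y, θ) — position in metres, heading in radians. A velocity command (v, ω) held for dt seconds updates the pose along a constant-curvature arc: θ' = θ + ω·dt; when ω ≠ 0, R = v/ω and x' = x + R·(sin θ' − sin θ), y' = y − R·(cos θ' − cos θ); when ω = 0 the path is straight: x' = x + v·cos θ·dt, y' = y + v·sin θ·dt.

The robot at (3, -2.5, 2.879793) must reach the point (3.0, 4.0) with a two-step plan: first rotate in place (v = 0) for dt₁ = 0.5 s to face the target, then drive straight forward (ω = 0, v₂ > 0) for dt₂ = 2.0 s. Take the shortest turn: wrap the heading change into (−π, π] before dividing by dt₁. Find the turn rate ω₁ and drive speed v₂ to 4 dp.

heading to target = atan2(4−-2.5, 3−3) = 1.5708
Δθ = wrap(1.5708 − 2.8798) = -1.3090; ω₁ = Δθ/dt₁ = -2.6180
distance = √((3−3)² + (4−-2.5)²) = 6.5000; v₂ = distance/dt₂ = 3.2500

ω₁ = -2.6180, v₂ = 3.2500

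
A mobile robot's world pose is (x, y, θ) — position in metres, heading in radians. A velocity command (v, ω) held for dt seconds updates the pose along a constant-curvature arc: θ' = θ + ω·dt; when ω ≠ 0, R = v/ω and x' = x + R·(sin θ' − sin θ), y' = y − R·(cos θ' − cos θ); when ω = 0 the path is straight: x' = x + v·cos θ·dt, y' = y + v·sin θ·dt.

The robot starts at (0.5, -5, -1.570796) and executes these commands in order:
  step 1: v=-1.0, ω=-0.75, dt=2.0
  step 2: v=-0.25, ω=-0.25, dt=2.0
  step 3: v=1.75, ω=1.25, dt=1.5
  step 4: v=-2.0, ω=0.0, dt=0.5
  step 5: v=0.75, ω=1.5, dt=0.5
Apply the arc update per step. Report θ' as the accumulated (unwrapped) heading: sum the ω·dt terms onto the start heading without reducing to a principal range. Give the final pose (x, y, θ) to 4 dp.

(0.4695, -4.2194, -0.9458)

step 1: θ'=-3.0708 (R=1.3333) → pose (1.7390, -3.6700, -3.0708)
step 2: θ'=-3.5708 (R=1.0000) → pose (2.2259, -3.7582, -3.5708)
step 3: θ'=-1.6958 (R=1.4000) → pose (0.2542, -4.8567, -1.6958)
step 4: θ'=-1.6958 (straight) → pose (0.3789, -3.8645, -1.6958)
step 5: θ'=-0.9458 (R=0.5000) → pose (0.4695, -4.2194, -0.9458)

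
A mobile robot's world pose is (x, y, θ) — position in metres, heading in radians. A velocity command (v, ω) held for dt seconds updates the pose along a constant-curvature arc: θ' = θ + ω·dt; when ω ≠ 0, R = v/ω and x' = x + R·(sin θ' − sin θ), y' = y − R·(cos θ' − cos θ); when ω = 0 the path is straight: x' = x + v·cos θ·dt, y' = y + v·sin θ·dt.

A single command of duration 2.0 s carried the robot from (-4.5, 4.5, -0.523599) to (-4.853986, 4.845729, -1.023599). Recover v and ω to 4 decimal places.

v = -0.2500, ω = -0.2500

Δθ = -1.023599 − -0.523599 = -0.500000
ω = Δθ/dt = -0.500000/2.0 = -0.2500
R = Δx/(sin θ' − sin θ) = 1.0000
v = R·ω = 1.0000·-0.2500 = -0.2500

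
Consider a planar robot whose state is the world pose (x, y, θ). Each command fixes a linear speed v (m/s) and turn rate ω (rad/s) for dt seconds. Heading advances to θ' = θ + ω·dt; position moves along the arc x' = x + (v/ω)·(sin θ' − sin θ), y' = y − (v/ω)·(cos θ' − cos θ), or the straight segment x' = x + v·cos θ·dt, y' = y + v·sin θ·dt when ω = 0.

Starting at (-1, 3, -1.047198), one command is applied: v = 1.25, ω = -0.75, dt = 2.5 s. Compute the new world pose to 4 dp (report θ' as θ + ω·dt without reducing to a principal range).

θ' = -1.0472 + -0.75·2.5 = -2.9222
R = v/ω = 1.25/-0.75 = -1.6667
x' = -1 + -1.6667·(sin -2.9222 − sin -1.0472) = -2.0806
y' = 3 − -1.6667·(cos -2.9222 − cos -1.0472) = 0.5400

(-2.0806, 0.5400, -2.9222)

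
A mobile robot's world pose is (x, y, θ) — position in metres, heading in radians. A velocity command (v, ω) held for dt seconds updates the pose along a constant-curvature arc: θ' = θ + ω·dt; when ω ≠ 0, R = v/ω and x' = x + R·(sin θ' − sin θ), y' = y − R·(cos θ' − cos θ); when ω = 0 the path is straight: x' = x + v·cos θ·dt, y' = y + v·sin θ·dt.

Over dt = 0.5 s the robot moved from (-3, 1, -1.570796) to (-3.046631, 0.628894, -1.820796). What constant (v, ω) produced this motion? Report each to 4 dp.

Δθ = -1.820796 − -1.570796 = -0.250000
ω = Δθ/dt = -0.250000/0.5 = -0.5000
R = −Δy/(cos θ' − cos θ) = -1.5000
v = R·ω = -1.5000·-0.5000 = 0.7500

v = 0.7500, ω = -0.5000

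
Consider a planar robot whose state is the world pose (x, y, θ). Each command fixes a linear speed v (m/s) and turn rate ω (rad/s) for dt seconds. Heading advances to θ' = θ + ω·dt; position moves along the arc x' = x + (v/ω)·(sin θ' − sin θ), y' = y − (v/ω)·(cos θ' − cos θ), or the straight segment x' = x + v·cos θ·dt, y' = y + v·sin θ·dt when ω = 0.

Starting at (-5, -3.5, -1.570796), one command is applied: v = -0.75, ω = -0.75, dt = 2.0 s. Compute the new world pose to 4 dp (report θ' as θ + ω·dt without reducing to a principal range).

(-4.0707, -2.5025, -3.0708)

θ' = -1.5708 + -0.75·2.0 = -3.0708
R = v/ω = -0.75/-0.75 = 1.0000
x' = -5 + 1.0000·(sin -3.0708 − sin -1.5708) = -4.0707
y' = -3.5 − 1.0000·(cos -3.0708 − cos -1.5708) = -2.5025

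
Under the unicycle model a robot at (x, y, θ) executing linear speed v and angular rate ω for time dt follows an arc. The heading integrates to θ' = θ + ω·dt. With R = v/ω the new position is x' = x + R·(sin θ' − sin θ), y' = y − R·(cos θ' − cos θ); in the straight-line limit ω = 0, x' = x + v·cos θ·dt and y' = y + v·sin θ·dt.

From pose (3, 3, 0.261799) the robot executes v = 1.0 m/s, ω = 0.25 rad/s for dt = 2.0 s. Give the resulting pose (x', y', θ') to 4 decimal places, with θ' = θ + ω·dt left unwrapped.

(4.7256, 3.9693, 0.7618)

θ' = 0.2618 + 0.25·2.0 = 0.7618
R = v/ω = 1.0/0.25 = 4.0000
x' = 3 + 4.0000·(sin 0.7618 − sin 0.2618) = 4.7256
y' = 3 − 4.0000·(cos 0.7618 − cos 0.2618) = 3.9693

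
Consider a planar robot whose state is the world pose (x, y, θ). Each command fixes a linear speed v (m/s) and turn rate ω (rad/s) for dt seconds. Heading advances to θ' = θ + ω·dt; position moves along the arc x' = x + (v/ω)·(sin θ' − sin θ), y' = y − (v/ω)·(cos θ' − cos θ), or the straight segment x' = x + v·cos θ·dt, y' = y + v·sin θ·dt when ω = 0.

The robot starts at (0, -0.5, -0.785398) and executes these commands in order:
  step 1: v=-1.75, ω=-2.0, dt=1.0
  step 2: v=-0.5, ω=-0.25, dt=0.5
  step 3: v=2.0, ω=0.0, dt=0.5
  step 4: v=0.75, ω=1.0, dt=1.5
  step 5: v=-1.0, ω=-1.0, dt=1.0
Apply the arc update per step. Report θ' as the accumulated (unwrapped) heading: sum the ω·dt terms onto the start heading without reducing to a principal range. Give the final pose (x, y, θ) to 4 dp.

step 1: θ'=-2.7854 (R=0.8750) → pose (0.3136, 0.9388, -2.7854)
step 2: θ'=-2.9104 (R=2.0000) → pose (0.5527, 1.0111, -2.9104)
step 3: θ'=-2.9104 (straight) → pose (-0.4207, 0.7820, -2.9104)
step 4: θ'=-1.4104 (R=0.7500) → pose (-0.9892, -0.0678, -1.4104)
step 5: θ'=-2.4104 (R=1.0000) → pose (-0.6698, 0.8362, -2.4104)

(-0.6698, 0.8362, -2.4104)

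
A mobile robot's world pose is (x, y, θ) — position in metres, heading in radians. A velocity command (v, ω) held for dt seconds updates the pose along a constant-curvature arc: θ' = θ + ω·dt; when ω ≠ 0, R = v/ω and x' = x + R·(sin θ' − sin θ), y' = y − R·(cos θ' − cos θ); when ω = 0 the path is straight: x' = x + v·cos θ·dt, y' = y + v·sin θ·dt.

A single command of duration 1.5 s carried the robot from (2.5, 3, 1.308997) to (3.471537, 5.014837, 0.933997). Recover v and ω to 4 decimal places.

Δθ = 0.933997 − 1.308997 = -0.375000
ω = Δθ/dt = -0.375000/1.5 = -0.2500
R = −Δy/(cos θ' − cos θ) = -6.0000
v = R·ω = -6.0000·-0.2500 = 1.5000

v = 1.5000, ω = -0.2500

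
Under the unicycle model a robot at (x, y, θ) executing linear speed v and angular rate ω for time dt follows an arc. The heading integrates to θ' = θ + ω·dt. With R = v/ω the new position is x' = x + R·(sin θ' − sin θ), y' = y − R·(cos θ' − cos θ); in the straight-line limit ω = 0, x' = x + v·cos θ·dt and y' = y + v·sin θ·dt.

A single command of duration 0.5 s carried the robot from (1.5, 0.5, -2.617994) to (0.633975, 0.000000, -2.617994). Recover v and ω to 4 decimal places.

v = 2.0000, ω = 0.0000

Δθ = -2.617994 − -2.617994 = 0.000000
ω = Δθ/dt = 0.000000/0.5 = 0.0000
ω = 0 → v = (Δx·cos θ + Δy·sin θ)/dt = 2.0000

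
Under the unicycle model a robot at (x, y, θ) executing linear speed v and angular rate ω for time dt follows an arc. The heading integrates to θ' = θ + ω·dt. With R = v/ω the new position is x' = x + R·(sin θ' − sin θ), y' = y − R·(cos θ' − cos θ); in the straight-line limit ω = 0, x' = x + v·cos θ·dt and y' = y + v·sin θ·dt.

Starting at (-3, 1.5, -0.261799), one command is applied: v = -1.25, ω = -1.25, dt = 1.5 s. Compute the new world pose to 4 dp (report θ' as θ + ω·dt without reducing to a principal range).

(-3.5852, 3.0022, -2.1368)

θ' = -0.2618 + -1.25·1.5 = -2.1368
R = v/ω = -1.25/-1.25 = 1.0000
x' = -3 + 1.0000·(sin -2.1368 − sin -0.2618) = -3.5852
y' = 1.5 − 1.0000·(cos -2.1368 − cos -0.2618) = 3.0022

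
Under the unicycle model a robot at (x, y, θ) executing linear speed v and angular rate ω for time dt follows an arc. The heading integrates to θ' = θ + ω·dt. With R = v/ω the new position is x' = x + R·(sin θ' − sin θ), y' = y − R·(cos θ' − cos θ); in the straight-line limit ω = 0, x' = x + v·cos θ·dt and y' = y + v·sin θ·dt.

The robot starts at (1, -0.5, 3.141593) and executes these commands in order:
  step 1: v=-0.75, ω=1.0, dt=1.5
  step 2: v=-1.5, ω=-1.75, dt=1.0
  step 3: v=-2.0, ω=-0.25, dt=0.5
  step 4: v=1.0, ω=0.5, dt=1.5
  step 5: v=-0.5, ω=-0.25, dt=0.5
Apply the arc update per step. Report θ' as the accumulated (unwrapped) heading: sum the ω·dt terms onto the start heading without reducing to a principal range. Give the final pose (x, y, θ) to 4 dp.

step 1: θ'=4.6416 (R=-0.7500) → pose (1.7481, 0.1969, 4.6416)
step 2: θ'=2.8916 (R=0.8571) → pose (2.8152, 0.9668, 2.8916)
step 3: θ'=2.7666 (R=8.0000) → pose (3.7661, 0.6596, 2.7666)
step 4: θ'=3.5166 (R=2.0000) → pose (2.3010, 0.6596, 3.5166)
step 5: θ'=3.3916 (R=2.0000) → pose (2.5388, 0.7364, 3.3916)

(2.5388, 0.7364, 3.3916)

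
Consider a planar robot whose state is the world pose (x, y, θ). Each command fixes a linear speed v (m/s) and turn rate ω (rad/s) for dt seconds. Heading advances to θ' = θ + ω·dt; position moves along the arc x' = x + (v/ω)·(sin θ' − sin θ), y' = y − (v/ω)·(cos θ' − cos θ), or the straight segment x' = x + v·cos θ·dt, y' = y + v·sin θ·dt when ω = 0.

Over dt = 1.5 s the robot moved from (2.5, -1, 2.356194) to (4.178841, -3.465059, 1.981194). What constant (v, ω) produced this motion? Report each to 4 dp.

Δθ = 1.981194 − 2.356194 = -0.375000
ω = Δθ/dt = -0.375000/1.5 = -0.2500
R = −Δy/(cos θ' − cos θ) = 8.0000
v = R·ω = 8.0000·-0.2500 = -2.0000

v = -2.0000, ω = -0.2500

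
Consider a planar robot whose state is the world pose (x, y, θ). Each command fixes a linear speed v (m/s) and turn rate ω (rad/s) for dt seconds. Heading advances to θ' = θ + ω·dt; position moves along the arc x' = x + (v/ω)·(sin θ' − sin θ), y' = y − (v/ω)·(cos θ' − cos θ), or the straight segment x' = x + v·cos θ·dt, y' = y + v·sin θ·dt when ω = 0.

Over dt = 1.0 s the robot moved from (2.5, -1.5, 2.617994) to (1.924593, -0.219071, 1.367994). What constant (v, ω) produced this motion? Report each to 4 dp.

Δθ = 1.367994 − 2.617994 = -1.250000
ω = Δθ/dt = -1.250000/1.0 = -1.2500
R = −Δy/(cos θ' − cos θ) = -1.2000
v = R·ω = -1.2000·-1.2500 = 1.5000

v = 1.5000, ω = -1.2500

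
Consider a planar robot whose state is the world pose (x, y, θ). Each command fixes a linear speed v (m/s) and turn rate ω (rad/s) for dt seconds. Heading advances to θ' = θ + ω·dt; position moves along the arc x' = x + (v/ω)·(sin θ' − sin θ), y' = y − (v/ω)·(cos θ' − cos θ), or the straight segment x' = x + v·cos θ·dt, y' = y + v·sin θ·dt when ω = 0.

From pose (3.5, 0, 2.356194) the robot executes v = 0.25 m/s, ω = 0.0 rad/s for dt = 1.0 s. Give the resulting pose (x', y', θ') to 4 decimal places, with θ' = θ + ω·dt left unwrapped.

(3.3232, 0.1768, 2.3562)

θ' = 2.3562 + 0.0·1.0 = 2.3562
ω = 0 → straight: x' = 3.5 + 0.25·cos(2.3562)·1.0 = 3.3232
y' = 0 + 0.25·sin(2.3562)·1.0 = 0.1768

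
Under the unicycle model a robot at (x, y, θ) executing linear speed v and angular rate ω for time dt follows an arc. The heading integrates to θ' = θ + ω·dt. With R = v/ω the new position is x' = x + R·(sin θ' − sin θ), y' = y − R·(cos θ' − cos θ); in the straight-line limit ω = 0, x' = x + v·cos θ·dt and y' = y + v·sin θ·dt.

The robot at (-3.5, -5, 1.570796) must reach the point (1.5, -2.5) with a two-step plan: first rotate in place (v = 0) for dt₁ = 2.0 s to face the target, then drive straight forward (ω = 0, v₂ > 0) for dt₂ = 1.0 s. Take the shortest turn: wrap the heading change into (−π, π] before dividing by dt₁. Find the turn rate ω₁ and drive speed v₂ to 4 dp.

ω₁ = -0.5536, v₂ = 5.5902

heading to target = atan2(-2.5−-5, 1.5−-3.5) = 0.4636
Δθ = wrap(0.4636 − 1.5708) = -1.1071; ω₁ = Δθ/dt₁ = -0.5536
distance = √((1.5−-3.5)² + (-2.5−-5)²) = 5.5902; v₂ = distance/dt₂ = 5.5902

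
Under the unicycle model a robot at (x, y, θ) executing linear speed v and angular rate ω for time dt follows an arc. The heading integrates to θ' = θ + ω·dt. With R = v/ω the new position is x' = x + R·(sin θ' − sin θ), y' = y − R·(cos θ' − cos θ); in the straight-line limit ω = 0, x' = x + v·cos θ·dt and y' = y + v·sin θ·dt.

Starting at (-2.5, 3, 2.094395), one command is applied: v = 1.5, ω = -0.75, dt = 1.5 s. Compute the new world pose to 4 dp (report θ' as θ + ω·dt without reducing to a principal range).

θ' = 2.0944 + -0.75·1.5 = 0.9694
R = v/ω = 1.5/-0.75 = -2.0000
x' = -2.5 + -2.0000·(sin 0.9694 − sin 2.0944) = -2.4170
y' = 3 − -2.0000·(cos 0.9694 − cos 2.0944) = 5.1316

(-2.4170, 5.1316, 0.9694)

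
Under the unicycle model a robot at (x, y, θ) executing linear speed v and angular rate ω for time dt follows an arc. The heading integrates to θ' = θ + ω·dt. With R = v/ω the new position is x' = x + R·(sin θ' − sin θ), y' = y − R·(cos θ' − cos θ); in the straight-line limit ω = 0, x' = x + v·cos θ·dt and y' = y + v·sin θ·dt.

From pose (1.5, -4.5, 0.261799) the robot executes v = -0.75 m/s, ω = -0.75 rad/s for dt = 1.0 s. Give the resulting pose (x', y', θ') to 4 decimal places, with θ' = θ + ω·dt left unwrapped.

θ' = 0.2618 + -0.75·1.0 = -0.4882
R = v/ω = -0.75/-0.75 = 1.0000
x' = 1.5 + 1.0000·(sin -0.4882 − sin 0.2618) = 0.7721
y' = -4.5 − 1.0000·(cos -0.4882 − cos 0.2618) = -4.4173

(0.7721, -4.4173, -0.4882)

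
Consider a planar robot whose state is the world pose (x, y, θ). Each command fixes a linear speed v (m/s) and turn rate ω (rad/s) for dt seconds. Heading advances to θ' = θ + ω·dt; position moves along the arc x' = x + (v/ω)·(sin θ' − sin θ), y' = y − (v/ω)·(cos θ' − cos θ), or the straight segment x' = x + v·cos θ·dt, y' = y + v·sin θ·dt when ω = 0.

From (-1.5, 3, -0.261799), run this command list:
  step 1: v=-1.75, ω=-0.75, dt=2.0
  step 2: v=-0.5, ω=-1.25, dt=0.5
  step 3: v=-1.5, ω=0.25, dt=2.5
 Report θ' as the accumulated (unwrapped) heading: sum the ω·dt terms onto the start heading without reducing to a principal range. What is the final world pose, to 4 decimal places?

step 1: θ'=-1.7618 (R=2.3333) → pose (-3.1870, 5.6968, -1.7618)
step 2: θ'=-2.3868 (R=0.4000) → pose (-3.0683, 5.9122, -2.3868)
step 3: θ'=-1.7618 (R=-6.0000) → pose (-1.2883, 9.1436, -1.7618)

(-1.2883, 9.1436, -1.7618)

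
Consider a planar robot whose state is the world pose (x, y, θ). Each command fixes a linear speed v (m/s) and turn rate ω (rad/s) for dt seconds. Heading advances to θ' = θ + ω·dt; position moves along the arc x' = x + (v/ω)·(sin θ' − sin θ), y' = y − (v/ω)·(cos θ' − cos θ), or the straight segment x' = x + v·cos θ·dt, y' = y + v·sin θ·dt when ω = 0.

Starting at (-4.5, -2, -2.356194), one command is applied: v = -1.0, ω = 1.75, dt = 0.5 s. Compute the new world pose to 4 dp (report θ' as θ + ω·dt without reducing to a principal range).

θ' = -2.3562 + 1.75·0.5 = -1.4812
R = v/ω = -1.0/1.75 = -0.5714
x' = -4.5 + -0.5714·(sin -1.4812 − sin -2.3562) = -4.3349
y' = -2 − -0.5714·(cos -1.4812 − cos -2.3562) = -1.5448

(-4.3349, -1.5448, -1.4812)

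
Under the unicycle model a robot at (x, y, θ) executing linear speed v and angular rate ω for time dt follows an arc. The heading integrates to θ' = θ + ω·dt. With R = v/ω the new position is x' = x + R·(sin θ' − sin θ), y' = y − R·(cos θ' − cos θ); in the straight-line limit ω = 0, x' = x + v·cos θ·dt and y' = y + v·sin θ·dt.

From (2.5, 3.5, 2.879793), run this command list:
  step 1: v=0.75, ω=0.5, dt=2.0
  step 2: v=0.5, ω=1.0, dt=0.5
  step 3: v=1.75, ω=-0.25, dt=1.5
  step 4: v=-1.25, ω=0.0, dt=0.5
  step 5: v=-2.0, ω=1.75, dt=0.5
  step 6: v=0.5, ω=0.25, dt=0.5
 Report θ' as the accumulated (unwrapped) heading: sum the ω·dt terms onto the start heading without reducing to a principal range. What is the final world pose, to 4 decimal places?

step 1: θ'=3.8798 (R=1.5000) → pose (1.1023, 3.1606, 3.8798)
step 2: θ'=4.3798 (R=0.5000) → pose (0.9662, 2.9540, 4.3798)
step 3: θ'=4.0048 (R=-7.0000) → pose (-0.3307, 0.6895, 4.0048)
step 4: θ'=4.0048 (straight) → pose (0.0756, 1.1644, 4.0048)
step 5: θ'=4.8798 (R=-1.1429) → pose (0.3340, 2.0977, 4.8798)
step 6: θ'=5.0048 (R=2.0000) → pose (0.3909, 1.8544, 5.0048)

(0.3909, 1.8544, 5.0048)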